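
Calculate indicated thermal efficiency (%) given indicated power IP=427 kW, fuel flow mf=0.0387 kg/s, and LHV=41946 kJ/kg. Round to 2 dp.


eta_ith = (IP / (mf * LHV)) * 100
Denominator = 0.0387 * 41946 = 1623.3102 kW
eta_ith = (427 / 1623.3102) * 100 = 26.30%


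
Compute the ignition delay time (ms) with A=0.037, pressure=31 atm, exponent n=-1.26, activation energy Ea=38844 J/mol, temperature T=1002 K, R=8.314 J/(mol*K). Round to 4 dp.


tau = A * P^n * exp(Ea/(R*T))
P^n = 31^(-1.26) = 0.01320944
Ea/(R*T) = 38844/(8.314*1002) = 4.662794
exp(Ea/(R*T)) = 105.931613
tau = 0.037 * 0.01320944 * 105.931613 = 0.0518 ms


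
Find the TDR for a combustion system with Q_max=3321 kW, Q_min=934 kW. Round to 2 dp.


TDR = Q_max / Q_min
TDR = 3321 / 934 = 3.56


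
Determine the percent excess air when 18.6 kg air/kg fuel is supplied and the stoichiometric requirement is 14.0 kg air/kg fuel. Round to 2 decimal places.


Excess air = actual - stoichiometric = 18.6 - 14.0 = 4.60 kg/kg fuel
Excess air % = (excess / stoich) * 100 = (4.60 / 14.0) * 100 = 32.86%


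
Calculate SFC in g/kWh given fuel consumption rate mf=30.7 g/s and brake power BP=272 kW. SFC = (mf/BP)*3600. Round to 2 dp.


SFC = (mf / BP) * 3600
Rate = 30.7 / 272 = 0.112868 g/(s*kW)
SFC = 0.112868 * 3600 = 406.32 g/kWh


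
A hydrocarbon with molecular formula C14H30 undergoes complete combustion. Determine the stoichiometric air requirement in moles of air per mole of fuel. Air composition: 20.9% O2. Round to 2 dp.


Balanced combustion: C14H30 + 21.5 O2 -> 14 CO2 + 15 H2O
O2 needed = C + H/4 = 14 + 30/4 = 21.50 moles
Air moles = O2 / 0.209 = 21.50 / 0.209 = 102.87 moles air


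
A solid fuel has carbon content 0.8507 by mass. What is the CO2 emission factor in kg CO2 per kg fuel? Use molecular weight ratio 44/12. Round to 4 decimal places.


EF = C_frac * (M_CO2 / M_C)
EF = 0.8507 * (44/12)
EF = 0.8507 * 3.666667 = 3.1192 kg_CO2/kg_fuel


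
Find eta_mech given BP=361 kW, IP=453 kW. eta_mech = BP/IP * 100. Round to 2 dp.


eta_mech = (BP / IP) * 100
Ratio = 361 / 453 = 0.7969
eta_mech = 0.7969 * 100 = 79.69%


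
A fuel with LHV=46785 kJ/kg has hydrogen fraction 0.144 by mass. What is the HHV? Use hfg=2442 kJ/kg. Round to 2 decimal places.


HHV = LHV + hfg * 9 * H
Water addition = 2442 * 9 * 0.144 = 3164.832 kJ/kg
HHV = 46785 + 3164.832 = 49949.83 kJ/kg


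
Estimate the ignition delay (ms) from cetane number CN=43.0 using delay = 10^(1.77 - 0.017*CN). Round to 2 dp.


delay = 10^(1.77 - 0.017*CN)
Exponent = 1.77 - 0.017*43.0 = 1.0390
delay = 10^1.0390 = 10.94 ms


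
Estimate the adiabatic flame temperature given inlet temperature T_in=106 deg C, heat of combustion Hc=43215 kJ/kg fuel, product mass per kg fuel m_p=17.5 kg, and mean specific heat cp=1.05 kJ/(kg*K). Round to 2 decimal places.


T_ad = T_in + Hc / (m_p * cp)
Denominator = 17.5 * 1.05 = 18.3750
Temperature rise = 43215 / 18.3750 = 2351.84 K
T_ad = 106 + 2351.84 = 2457.84 deg C


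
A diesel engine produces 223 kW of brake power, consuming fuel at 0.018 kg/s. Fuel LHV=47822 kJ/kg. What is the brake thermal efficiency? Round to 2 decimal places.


eta_BTE = (BP / (mf * LHV)) * 100
Denominator = 0.018 * 47822 = 860.7960 kW
eta_BTE = (223 / 860.7960) * 100 = 25.91%


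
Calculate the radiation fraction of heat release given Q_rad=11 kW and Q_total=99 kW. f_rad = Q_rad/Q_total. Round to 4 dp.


f_rad = Q_rad / Q_total
f_rad = 11 / 99 = 0.1111


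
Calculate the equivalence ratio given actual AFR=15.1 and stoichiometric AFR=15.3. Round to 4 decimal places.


phi = AFR_stoich / AFR_actual
phi = 15.3 / 15.1 = 1.0132


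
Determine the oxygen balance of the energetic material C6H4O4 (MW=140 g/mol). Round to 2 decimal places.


OB = -1600 * (2C + H/2 - O) / MW
Inner = 2*6 + 4/2 - 4 = 10.00
OB = -1600 * 10.00 / 140 = -114.29%


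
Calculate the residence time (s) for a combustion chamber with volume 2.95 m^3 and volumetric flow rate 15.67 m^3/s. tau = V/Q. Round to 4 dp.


tau = V / Q_flow
tau = 2.95 / 15.67 = 0.1883 s


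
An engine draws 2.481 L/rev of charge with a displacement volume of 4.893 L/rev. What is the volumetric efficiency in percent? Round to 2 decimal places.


eta_v = (V_actual / V_disp) * 100
Ratio = 2.481 / 4.893 = 0.5071
eta_v = 0.5071 * 100 = 50.71%


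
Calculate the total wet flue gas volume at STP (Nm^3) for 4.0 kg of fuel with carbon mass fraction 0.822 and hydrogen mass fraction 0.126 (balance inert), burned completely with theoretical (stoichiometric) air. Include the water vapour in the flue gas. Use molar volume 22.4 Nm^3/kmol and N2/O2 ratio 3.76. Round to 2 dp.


Per kg fuel: CO2 = (C/12 kmol)*22.4 = (0.822/12)*22.4 = 1.53440 Nm^3
Per kg fuel: H2O = (H/2 kmol)*22.4 = (0.126/2)*22.4 = 1.41120 Nm^3
O2 needed per kg fuel = C/12 + H/4 = 0.822/12 + 0.126/4 = 0.10000000 kmol
Per kg fuel: N2 = O2*3.76*22.4 = 0.10000000*3.76*22.4 = 8.42240 Nm^3
Total per kg = 1.53440 + 1.41120 + 8.42240 = 11.36800 Nm^3
Total = 11.36800 * 4.0 = 45.47 Nm^3


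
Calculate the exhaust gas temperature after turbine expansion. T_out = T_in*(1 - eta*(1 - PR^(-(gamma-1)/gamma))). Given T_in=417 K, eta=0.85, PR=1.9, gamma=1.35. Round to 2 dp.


T_out = T_in * (1 - eta * (1 - PR^(-(gamma-1)/gamma)))
Exponent = -(1.35-1)/1.35 = -0.25925926
PR^exp = 1.9^(-0.25925926) = 0.84670193
Factor = 1 - 0.85*(1 - 0.84670193) = 0.86969664
T_out = 417 * 0.86969664 = 362.66 K


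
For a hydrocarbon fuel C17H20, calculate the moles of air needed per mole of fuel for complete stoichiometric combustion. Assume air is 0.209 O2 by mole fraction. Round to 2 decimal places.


Balanced combustion: C17H20 + 22 O2 -> 17 CO2 + 10 H2O
O2 needed = C + H/4 = 17 + 20/4 = 22.00 moles
Air moles = O2 / 0.209 = 22.00 / 0.209 = 105.26 moles air


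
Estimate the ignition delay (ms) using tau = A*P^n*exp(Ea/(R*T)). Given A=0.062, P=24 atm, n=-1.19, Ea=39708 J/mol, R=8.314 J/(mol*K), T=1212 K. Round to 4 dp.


tau = A * P^n * exp(Ea/(R*T))
P^n = 24^(-1.19) = 0.02277973
Ea/(R*T) = 39708/(8.314*1212) = 3.940627
exp(Ea/(R*T)) = 51.450872
tau = 0.062 * 0.02277973 * 51.450872 = 0.0727 ms


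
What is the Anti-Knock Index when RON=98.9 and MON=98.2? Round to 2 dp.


AKI = (RON + MON) / 2
AKI = (98.9 + 98.2) / 2
AKI = 197.1 / 2 = 98.55


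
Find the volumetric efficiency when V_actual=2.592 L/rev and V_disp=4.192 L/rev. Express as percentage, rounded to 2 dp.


eta_v = (V_actual / V_disp) * 100
Ratio = 2.592 / 4.192 = 0.6183
eta_v = 0.6183 * 100 = 61.83%


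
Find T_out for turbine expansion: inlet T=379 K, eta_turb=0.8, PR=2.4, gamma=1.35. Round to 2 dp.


T_out = T_in * (1 - eta * (1 - PR^(-(gamma-1)/gamma)))
Exponent = -(1.35-1)/1.35 = -0.25925926
PR^exp = 2.4^(-0.25925926) = 0.79694200
Factor = 1 - 0.8*(1 - 0.79694200) = 0.83755360
T_out = 379 * 0.83755360 = 317.43 K


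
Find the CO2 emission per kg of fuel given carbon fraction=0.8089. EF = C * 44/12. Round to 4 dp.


EF = C_frac * (M_CO2 / M_C)
EF = 0.8089 * (44/12)
EF = 0.8089 * 3.666667 = 2.9660 kg_CO2/kg_fuel


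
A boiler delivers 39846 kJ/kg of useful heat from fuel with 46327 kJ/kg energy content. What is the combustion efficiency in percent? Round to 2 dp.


Efficiency = (Q_useful / Q_fuel) * 100
Efficiency = (39846 / 46327) * 100
Efficiency = 0.8601 * 100 = 86.01%


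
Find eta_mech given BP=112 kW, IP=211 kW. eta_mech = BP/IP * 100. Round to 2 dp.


eta_mech = (BP / IP) * 100
Ratio = 112 / 211 = 0.5308
eta_mech = 0.5308 * 100 = 53.08%


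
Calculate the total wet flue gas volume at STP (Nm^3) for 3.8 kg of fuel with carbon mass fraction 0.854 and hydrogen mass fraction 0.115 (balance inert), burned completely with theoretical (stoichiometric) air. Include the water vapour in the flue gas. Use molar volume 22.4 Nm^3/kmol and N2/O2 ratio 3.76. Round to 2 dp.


Per kg fuel: CO2 = (C/12 kmol)*22.4 = (0.854/12)*22.4 = 1.59413 Nm^3
Per kg fuel: H2O = (H/2 kmol)*22.4 = (0.115/2)*22.4 = 1.28800 Nm^3
O2 needed per kg fuel = C/12 + H/4 = 0.854/12 + 0.115/4 = 0.09991667 kmol
Per kg fuel: N2 = O2*3.76*22.4 = 0.09991667*3.76*22.4 = 8.41538 Nm^3
Total per kg = 1.59413 + 1.28800 + 8.41538 = 11.29751 Nm^3
Total = 11.29751 * 3.8 = 42.93 Nm^3


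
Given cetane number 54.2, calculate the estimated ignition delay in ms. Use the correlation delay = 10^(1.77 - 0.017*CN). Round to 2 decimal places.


delay = 10^(1.77 - 0.017*CN)
Exponent = 1.77 - 0.017*54.2 = 0.8486
delay = 10^0.8486 = 7.06 ms


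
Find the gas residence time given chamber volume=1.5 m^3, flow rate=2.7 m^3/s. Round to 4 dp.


tau = V / Q_flow
tau = 1.5 / 2.7 = 0.5556 s


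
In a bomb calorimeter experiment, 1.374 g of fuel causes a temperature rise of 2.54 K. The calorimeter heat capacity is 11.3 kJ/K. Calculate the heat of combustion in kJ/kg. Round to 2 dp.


Hc = C_cal * delta_T / m_fuel
Q_released = 11.3 * 2.54 = 28.7020 kJ
m_fuel = 1.374 g = 1.374/1000 kg = 0.001374 kg
Hc = 28.7020 / 0.001374 = 20889.37 kJ/kg


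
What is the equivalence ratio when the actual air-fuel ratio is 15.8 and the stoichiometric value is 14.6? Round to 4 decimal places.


phi = AFR_stoich / AFR_actual
phi = 14.6 / 15.8 = 0.9241


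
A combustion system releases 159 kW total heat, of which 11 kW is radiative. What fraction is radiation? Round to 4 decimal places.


f_rad = Q_rad / Q_total
f_rad = 11 / 159 = 0.0692


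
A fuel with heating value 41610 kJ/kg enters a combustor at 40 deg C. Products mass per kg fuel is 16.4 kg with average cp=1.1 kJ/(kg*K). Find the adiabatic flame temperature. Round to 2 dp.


T_ad = T_in + Hc / (m_p * cp)
Denominator = 16.4 * 1.1 = 18.0400
Temperature rise = 41610 / 18.0400 = 2306.54 K
T_ad = 40 + 2306.54 = 2346.54 deg C


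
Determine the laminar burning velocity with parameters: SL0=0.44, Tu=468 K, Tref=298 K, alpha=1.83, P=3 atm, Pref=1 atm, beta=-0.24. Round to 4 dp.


SL = SL0 * (Tu/Tref)^alpha * (P/Pref)^beta
T ratio = 468/298 = 1.57046980
(T ratio)^alpha = 1.57046980^1.83 = 2.284200
(P/Pref)^beta = 3^(-0.24) = 0.768229
SL = 0.44 * 2.284200 * 0.768229 = 0.7721 m/s


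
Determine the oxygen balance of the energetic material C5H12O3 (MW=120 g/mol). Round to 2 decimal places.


OB = -1600 * (2C + H/2 - O) / MW
Inner = 2*5 + 12/2 - 3 = 13.00
OB = -1600 * 13.00 / 120 = -173.33%


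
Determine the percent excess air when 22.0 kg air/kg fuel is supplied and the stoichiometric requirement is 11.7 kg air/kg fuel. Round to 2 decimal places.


Excess air = actual - stoichiometric = 22.0 - 11.7 = 10.30 kg/kg fuel
Excess air % = (excess / stoich) * 100 = (10.30 / 11.7) * 100 = 88.03%


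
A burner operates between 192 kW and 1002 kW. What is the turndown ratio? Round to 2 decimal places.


TDR = Q_max / Q_min
TDR = 1002 / 192 = 5.22


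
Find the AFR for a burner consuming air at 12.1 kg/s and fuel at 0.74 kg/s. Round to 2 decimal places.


AFR = m_air / m_fuel
AFR = 12.1 / 0.74 = 16.35


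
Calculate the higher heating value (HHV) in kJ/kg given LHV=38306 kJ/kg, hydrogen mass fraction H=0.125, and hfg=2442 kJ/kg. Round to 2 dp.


HHV = LHV + hfg * 9 * H
Water addition = 2442 * 9 * 0.125 = 2747.250 kJ/kg
HHV = 38306 + 2747.250 = 41053.25 kJ/kg


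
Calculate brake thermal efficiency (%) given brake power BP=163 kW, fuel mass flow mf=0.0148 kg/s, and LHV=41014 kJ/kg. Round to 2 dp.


eta_BTE = (BP / (mf * LHV)) * 100
Denominator = 0.0148 * 41014 = 607.0072 kW
eta_BTE = (163 / 607.0072) * 100 = 26.85%


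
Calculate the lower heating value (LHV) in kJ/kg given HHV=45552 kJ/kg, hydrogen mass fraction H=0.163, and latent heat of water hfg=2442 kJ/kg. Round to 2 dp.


LHV = HHV - hfg * 9 * H
Water correction = 2442 * 9 * 0.163 = 3582.414 kJ/kg
LHV = 45552 - 3582.414 = 41969.59 kJ/kg


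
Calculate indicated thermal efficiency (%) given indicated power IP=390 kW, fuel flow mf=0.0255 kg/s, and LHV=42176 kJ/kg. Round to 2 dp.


eta_ith = (IP / (mf * LHV)) * 100
Denominator = 0.0255 * 42176 = 1075.4880 kW
eta_ith = (390 / 1075.4880) * 100 = 36.26%


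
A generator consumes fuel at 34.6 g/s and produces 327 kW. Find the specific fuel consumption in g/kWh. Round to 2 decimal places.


SFC = (mf / BP) * 3600
Rate = 34.6 / 327 = 0.105810 g/(s*kW)
SFC = 0.105810 * 3600 = 380.92 g/kWh


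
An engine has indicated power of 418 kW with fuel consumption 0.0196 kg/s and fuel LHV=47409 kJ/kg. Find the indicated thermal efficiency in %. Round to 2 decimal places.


eta_ith = (IP / (mf * LHV)) * 100
Denominator = 0.0196 * 47409 = 929.2164 kW
eta_ith = (418 / 929.2164) * 100 = 44.98%


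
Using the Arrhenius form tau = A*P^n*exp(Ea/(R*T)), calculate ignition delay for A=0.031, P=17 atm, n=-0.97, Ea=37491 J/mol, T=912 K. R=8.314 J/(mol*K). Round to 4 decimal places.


tau = A * P^n * exp(Ea/(R*T))
P^n = 17^(-0.97) = 0.06404195
Ea/(R*T) = 37491/(8.314*912) = 4.944498
exp(Ea/(R*T)) = 140.400289
tau = 0.031 * 0.06404195 * 140.400289 = 0.2787 ms


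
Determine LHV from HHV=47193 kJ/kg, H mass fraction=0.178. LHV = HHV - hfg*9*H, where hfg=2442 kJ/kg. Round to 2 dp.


LHV = HHV - hfg * 9 * H
Water correction = 2442 * 9 * 0.178 = 3912.084 kJ/kg
LHV = 47193 - 3912.084 = 43280.92 kJ/kg


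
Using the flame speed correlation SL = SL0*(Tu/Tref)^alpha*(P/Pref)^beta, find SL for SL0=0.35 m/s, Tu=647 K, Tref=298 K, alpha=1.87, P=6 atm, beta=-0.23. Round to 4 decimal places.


SL = SL0 * (Tu/Tref)^alpha * (P/Pref)^beta
T ratio = 647/298 = 2.17114094
(T ratio)^alpha = 2.17114094^1.87 = 4.261933
(P/Pref)^beta = 6^(-0.23) = 0.662255
SL = 0.35 * 4.261933 * 0.662255 = 0.9879 m/s


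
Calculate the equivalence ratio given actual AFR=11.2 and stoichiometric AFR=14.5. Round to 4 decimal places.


phi = AFR_stoich / AFR_actual
phi = 14.5 / 11.2 = 1.2946


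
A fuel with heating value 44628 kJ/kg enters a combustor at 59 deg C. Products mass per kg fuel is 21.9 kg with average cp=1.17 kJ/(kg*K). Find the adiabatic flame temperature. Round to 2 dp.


T_ad = T_in + Hc / (m_p * cp)
Denominator = 21.9 * 1.17 = 25.6230
Temperature rise = 44628 / 25.6230 = 1741.72 K
T_ad = 59 + 1741.72 = 1800.72 deg C


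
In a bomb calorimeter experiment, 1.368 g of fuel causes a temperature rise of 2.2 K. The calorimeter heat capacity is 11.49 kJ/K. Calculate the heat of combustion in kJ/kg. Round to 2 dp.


Hc = C_cal * delta_T / m_fuel
Q_released = 11.49 * 2.2 = 25.2780 kJ
m_fuel = 1.368 g = 1.368/1000 kg = 0.001368 kg
Hc = 25.2780 / 0.001368 = 18478.07 kJ/kg


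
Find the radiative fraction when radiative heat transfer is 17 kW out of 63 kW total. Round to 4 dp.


f_rad = Q_rad / Q_total
f_rad = 17 / 63 = 0.2698


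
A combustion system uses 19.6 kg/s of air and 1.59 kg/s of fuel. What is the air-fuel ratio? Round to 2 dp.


AFR = m_air / m_fuel
AFR = 19.6 / 1.59 = 12.33


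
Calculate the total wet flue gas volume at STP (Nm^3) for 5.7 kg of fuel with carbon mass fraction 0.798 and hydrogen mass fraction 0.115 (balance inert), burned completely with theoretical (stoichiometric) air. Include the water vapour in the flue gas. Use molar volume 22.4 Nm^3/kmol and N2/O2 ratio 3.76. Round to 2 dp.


Per kg fuel: CO2 = (C/12 kmol)*22.4 = (0.798/12)*22.4 = 1.48960 Nm^3
Per kg fuel: H2O = (H/2 kmol)*22.4 = (0.115/2)*22.4 = 1.28800 Nm^3
O2 needed per kg fuel = C/12 + H/4 = 0.798/12 + 0.115/4 = 0.09525000 kmol
Per kg fuel: N2 = O2*3.76*22.4 = 0.09525000*3.76*22.4 = 8.02234 Nm^3
Total per kg = 1.48960 + 1.28800 + 8.02234 = 10.79994 Nm^3
Total = 10.79994 * 5.7 = 61.56 Nm^3


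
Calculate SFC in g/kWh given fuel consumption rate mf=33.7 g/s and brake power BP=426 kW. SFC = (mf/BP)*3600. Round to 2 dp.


SFC = (mf / BP) * 3600
Rate = 33.7 / 426 = 0.079108 g/(s*kW)
SFC = 0.079108 * 3600 = 284.79 g/kWh


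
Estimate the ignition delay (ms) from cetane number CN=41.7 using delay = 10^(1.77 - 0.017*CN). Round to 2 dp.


delay = 10^(1.77 - 0.017*CN)
Exponent = 1.77 - 0.017*41.7 = 1.0611
delay = 10^1.0611 = 11.51 ms


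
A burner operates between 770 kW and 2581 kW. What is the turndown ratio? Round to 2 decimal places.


TDR = Q_max / Q_min
TDR = 2581 / 770 = 3.35


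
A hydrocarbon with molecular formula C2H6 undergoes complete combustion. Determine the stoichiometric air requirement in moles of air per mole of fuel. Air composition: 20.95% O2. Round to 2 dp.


Balanced combustion: C2H6 + 3.5 O2 -> 2 CO2 + 3 H2O
O2 needed = C + H/4 = 2 + 6/4 = 3.50 moles
Air moles = O2 / 0.2095 = 3.50 / 0.2095 = 16.71 moles air


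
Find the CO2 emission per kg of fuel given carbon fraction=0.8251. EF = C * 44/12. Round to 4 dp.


EF = C_frac * (M_CO2 / M_C)
EF = 0.8251 * (44/12)
EF = 0.8251 * 3.666667 = 3.0254 kg_CO2/kg_fuel


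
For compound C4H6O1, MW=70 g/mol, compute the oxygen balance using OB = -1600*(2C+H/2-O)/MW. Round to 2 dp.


OB = -1600 * (2C + H/2 - O) / MW
Inner = 2*4 + 6/2 - 1 = 10.00
OB = -1600 * 10.00 / 70 = -228.57%


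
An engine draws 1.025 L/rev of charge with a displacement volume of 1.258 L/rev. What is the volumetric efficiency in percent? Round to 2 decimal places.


eta_v = (V_actual / V_disp) * 100
Ratio = 1.025 / 1.258 = 0.8148
eta_v = 0.8148 * 100 = 81.48%


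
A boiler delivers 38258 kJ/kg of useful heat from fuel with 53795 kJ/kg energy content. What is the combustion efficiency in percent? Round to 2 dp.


Efficiency = (Q_useful / Q_fuel) * 100
Efficiency = (38258 / 53795) * 100
Efficiency = 0.7112 * 100 = 71.12%


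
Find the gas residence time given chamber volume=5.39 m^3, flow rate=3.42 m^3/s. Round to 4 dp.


tau = V / Q_flow
tau = 5.39 / 3.42 = 1.5760 s


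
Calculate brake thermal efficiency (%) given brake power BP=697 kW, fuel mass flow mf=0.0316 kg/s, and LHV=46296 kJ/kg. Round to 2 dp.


eta_BTE = (BP / (mf * LHV)) * 100
Denominator = 0.0316 * 46296 = 1462.9536 kW
eta_BTE = (697 / 1462.9536) * 100 = 47.64%


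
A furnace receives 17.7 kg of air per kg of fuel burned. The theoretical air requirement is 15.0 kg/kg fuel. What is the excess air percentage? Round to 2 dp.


Excess air = actual - stoichiometric = 17.7 - 15.0 = 2.70 kg/kg fuel
Excess air % = (excess / stoich) * 100 = (2.70 / 15.0) * 100 = 18.00%


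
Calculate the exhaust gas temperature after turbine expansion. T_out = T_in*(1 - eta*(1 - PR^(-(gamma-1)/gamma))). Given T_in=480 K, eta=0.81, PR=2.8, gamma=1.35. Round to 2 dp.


T_out = T_in * (1 - eta * (1 - PR^(-(gamma-1)/gamma)))
Exponent = -(1.35-1)/1.35 = -0.25925926
PR^exp = 2.8^(-0.25925926) = 0.76572026
Factor = 1 - 0.81*(1 - 0.76572026) = 0.81023341
T_out = 480 * 0.81023341 = 388.91 K


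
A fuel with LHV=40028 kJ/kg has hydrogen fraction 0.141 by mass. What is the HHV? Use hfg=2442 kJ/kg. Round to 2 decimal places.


HHV = LHV + hfg * 9 * H
Water addition = 2442 * 9 * 0.141 = 3098.898 kJ/kg
HHV = 40028 + 3098.898 = 43126.90 kJ/kg


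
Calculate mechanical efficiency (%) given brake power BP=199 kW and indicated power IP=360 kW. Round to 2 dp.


eta_mech = (BP / IP) * 100
Ratio = 199 / 360 = 0.5528
eta_mech = 0.5528 * 100 = 55.28%


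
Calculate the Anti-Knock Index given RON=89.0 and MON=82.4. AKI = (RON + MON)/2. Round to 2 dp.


AKI = (RON + MON) / 2
AKI = (89.0 + 82.4) / 2
AKI = 171.4 / 2 = 85.70


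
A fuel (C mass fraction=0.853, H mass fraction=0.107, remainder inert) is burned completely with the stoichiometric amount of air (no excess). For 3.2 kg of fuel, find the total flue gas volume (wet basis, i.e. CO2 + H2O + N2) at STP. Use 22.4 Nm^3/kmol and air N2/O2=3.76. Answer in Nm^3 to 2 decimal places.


Per kg fuel: CO2 = (C/12 kmol)*22.4 = (0.853/12)*22.4 = 1.59227 Nm^3
Per kg fuel: H2O = (H/2 kmol)*22.4 = (0.107/2)*22.4 = 1.19840 Nm^3
O2 needed per kg fuel = C/12 + H/4 = 0.853/12 + 0.107/4 = 0.09783333 kmol
Per kg fuel: N2 = O2*3.76*22.4 = 0.09783333*3.76*22.4 = 8.23991 Nm^3
Total per kg = 1.59227 + 1.19840 + 8.23991 = 11.03058 Nm^3
Total = 11.03058 * 3.2 = 35.30 Nm^3


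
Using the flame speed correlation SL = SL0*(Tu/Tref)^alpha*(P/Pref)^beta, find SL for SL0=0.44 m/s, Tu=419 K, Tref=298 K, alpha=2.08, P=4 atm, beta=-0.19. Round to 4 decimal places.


SL = SL0 * (Tu/Tref)^alpha * (P/Pref)^beta
T ratio = 419/298 = 1.40604027
(T ratio)^alpha = 1.40604027^2.08 = 2.031587
(P/Pref)^beta = 4^(-0.19) = 0.768438
SL = 0.44 * 2.031587 * 0.768438 = 0.6869 m/s


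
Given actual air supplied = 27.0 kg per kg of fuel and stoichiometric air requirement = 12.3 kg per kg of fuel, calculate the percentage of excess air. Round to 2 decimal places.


Excess air = actual - stoichiometric = 27.0 - 12.3 = 14.70 kg/kg fuel
Excess air % = (excess / stoich) * 100 = (14.70 / 12.3) * 100 = 119.51%


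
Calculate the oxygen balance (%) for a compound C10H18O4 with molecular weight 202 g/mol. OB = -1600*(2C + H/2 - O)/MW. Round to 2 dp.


OB = -1600 * (2C + H/2 - O) / MW
Inner = 2*10 + 18/2 - 4 = 25.00
OB = -1600 * 25.00 / 202 = -198.02%


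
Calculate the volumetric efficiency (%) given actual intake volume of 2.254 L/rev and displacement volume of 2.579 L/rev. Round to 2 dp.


eta_v = (V_actual / V_disp) * 100
Ratio = 2.254 / 2.579 = 0.8740
eta_v = 0.8740 * 100 = 87.40%


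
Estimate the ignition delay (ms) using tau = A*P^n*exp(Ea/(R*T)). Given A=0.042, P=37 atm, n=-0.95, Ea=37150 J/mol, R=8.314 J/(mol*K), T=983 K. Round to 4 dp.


tau = A * P^n * exp(Ea/(R*T))
P^n = 37^(-0.95) = 0.03237489
Ea/(R*T) = 37150/(8.314*983) = 4.545643
exp(Ea/(R*T)) = 94.220948
tau = 0.042 * 0.03237489 * 94.220948 = 0.1281 ms


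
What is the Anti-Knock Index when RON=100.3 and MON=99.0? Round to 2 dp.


AKI = (RON + MON) / 2
AKI = (100.3 + 99.0) / 2
AKI = 199.3 / 2 = 99.65


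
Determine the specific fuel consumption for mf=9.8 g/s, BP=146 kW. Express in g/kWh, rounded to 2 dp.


SFC = (mf / BP) * 3600
Rate = 9.8 / 146 = 0.067123 g/(s*kW)
SFC = 0.067123 * 3600 = 241.64 g/kWh


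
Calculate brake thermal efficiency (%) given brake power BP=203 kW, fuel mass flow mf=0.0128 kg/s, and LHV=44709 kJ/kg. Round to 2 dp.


eta_BTE = (BP / (mf * LHV)) * 100
Denominator = 0.0128 * 44709 = 572.2752 kW
eta_BTE = (203 / 572.2752) * 100 = 35.47%


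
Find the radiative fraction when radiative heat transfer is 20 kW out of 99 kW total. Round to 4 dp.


f_rad = Q_rad / Q_total
f_rad = 20 / 99 = 0.2020


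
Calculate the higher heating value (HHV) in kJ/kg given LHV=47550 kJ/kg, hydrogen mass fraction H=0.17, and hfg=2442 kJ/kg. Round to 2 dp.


HHV = LHV + hfg * 9 * H
Water addition = 2442 * 9 * 0.17 = 3736.260 kJ/kg
HHV = 47550 + 3736.260 = 51286.26 kJ/kg


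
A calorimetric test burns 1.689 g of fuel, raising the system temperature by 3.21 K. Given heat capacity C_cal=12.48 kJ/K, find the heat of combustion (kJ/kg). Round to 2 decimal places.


Hc = C_cal * delta_T / m_fuel
Q_released = 12.48 * 3.21 = 40.0608 kJ
m_fuel = 1.689 g = 1.689/1000 kg = 0.001689 kg
Hc = 40.0608 / 0.001689 = 23718.65 kJ/kg


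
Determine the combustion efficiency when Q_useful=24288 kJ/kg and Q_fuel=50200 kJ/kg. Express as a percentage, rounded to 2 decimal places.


Efficiency = (Q_useful / Q_fuel) * 100
Efficiency = (24288 / 50200) * 100
Efficiency = 0.4838 * 100 = 48.38%


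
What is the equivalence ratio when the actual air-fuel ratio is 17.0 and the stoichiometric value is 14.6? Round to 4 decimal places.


phi = AFR_stoich / AFR_actual
phi = 14.6 / 17.0 = 0.8588


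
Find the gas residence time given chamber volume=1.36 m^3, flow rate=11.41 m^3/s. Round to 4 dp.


tau = V / Q_flow
tau = 1.36 / 11.41 = 0.1192 s


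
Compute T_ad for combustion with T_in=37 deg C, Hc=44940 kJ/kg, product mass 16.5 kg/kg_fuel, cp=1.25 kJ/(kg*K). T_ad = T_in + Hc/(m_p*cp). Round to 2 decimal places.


T_ad = T_in + Hc / (m_p * cp)
Denominator = 16.5 * 1.25 = 20.6250
Temperature rise = 44940 / 20.6250 = 2178.91 K
T_ad = 37 + 2178.91 = 2215.91 deg C


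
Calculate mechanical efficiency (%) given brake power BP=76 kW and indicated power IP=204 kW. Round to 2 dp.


eta_mech = (BP / IP) * 100
Ratio = 76 / 204 = 0.3725
eta_mech = 0.3725 * 100 = 37.25%


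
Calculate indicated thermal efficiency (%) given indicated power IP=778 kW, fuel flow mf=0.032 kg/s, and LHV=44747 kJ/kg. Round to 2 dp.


eta_ith = (IP / (mf * LHV)) * 100
Denominator = 0.032 * 44747 = 1431.9040 kW
eta_ith = (778 / 1431.9040) * 100 = 54.33%


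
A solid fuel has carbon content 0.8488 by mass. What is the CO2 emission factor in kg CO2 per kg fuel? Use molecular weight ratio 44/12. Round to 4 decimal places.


EF = C_frac * (M_CO2 / M_C)
EF = 0.8488 * (44/12)
EF = 0.8488 * 3.666667 = 3.1123 kg_CO2/kg_fuel


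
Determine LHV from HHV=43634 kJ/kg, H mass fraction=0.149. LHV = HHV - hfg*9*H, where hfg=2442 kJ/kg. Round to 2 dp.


LHV = HHV - hfg * 9 * H
Water correction = 2442 * 9 * 0.149 = 3274.722 kJ/kg
LHV = 43634 - 3274.722 = 40359.28 kJ/kg


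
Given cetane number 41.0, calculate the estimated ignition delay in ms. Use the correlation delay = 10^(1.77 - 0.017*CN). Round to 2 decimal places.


delay = 10^(1.77 - 0.017*CN)
Exponent = 1.77 - 0.017*41.0 = 1.0730
delay = 10^1.0730 = 11.83 ms


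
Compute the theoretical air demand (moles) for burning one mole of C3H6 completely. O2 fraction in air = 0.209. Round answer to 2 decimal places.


Balanced combustion: C3H6 + 4.5 O2 -> 3 CO2 + 3 H2O
O2 needed = C + H/4 = 3 + 6/4 = 4.50 moles
Air moles = O2 / 0.209 = 4.50 / 0.209 = 21.53 moles air


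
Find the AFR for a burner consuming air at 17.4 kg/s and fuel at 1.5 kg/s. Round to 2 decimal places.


AFR = m_air / m_fuel
AFR = 17.4 / 1.5 = 11.60


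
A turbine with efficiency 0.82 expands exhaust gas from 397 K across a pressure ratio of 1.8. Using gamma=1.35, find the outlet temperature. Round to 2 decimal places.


T_out = T_in * (1 - eta * (1 - PR^(-(gamma-1)/gamma)))
Exponent = -(1.35-1)/1.35 = -0.25925926
PR^exp = 1.8^(-0.25925926) = 0.85865408
Factor = 1 - 0.82*(1 - 0.85865408) = 0.88409635
T_out = 397 * 0.88409635 = 350.99 K


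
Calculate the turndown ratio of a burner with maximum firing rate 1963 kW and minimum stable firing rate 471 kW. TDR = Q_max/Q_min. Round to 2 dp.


TDR = Q_max / Q_min
TDR = 1963 / 471 = 4.17


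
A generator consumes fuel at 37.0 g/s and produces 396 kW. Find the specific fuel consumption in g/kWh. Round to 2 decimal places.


SFC = (mf / BP) * 3600
Rate = 37.0 / 396 = 0.093434 g/(s*kW)
SFC = 0.093434 * 3600 = 336.36 g/kWh


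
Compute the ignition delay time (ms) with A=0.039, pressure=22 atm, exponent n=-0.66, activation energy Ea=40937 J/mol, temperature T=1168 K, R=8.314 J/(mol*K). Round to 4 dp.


tau = A * P^n * exp(Ea/(R*T))
P^n = 22^(-0.66) = 0.13001727
Ea/(R*T) = 40937/(8.314*1168) = 4.215636
exp(Ea/(R*T)) = 67.737263
tau = 0.039 * 0.13001727 * 67.737263 = 0.3435 ms


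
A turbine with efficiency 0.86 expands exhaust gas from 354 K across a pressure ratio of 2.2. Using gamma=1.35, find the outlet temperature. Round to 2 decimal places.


T_out = T_in * (1 - eta * (1 - PR^(-(gamma-1)/gamma)))
Exponent = -(1.35-1)/1.35 = -0.25925926
PR^exp = 2.2^(-0.25925926) = 0.81512413
Factor = 1 - 0.86*(1 - 0.81512413) = 0.84100675
T_out = 354 * 0.84100675 = 297.72 K


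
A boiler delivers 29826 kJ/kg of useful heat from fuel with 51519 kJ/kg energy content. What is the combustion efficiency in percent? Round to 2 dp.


Efficiency = (Q_useful / Q_fuel) * 100
Efficiency = (29826 / 51519) * 100
Efficiency = 0.5789 * 100 = 57.89%


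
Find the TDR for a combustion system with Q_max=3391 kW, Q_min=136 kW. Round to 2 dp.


TDR = Q_max / Q_min
TDR = 3391 / 136 = 24.93


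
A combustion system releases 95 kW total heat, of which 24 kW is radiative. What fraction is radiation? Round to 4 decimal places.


f_rad = Q_rad / Q_total
f_rad = 24 / 95 = 0.2526


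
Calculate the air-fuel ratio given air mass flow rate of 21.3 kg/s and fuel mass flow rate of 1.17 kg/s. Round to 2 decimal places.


AFR = m_air / m_fuel
AFR = 21.3 / 1.17 = 18.21


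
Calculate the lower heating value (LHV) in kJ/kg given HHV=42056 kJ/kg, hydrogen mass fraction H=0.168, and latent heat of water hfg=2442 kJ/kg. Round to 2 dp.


LHV = HHV - hfg * 9 * H
Water correction = 2442 * 9 * 0.168 = 3692.304 kJ/kg
LHV = 42056 - 3692.304 = 38363.70 kJ/kg


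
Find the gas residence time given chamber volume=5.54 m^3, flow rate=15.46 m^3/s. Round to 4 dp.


tau = V / Q_flow
tau = 5.54 / 15.46 = 0.3583 s


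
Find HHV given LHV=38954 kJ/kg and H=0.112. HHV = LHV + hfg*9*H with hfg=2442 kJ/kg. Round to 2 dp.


HHV = LHV + hfg * 9 * H
Water addition = 2442 * 9 * 0.112 = 2461.536 kJ/kg
HHV = 38954 + 2461.536 = 41415.54 kJ/kg


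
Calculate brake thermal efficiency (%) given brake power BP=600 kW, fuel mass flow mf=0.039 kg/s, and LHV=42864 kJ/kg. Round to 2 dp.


eta_BTE = (BP / (mf * LHV)) * 100
Denominator = 0.039 * 42864 = 1671.6960 kW
eta_BTE = (600 / 1671.6960) * 100 = 35.89%


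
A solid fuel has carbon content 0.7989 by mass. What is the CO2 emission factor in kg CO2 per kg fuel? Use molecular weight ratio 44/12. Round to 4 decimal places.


EF = C_frac * (M_CO2 / M_C)
EF = 0.7989 * (44/12)
EF = 0.7989 * 3.666667 = 2.9293 kg_CO2/kg_fuel


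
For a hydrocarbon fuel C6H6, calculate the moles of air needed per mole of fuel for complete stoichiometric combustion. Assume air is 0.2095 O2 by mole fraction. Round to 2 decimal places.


Balanced combustion: C6H6 + 7.5 O2 -> 6 CO2 + 3 H2O
O2 needed = C + H/4 = 6 + 6/4 = 7.50 moles
Air moles = O2 / 0.2095 = 7.50 / 0.2095 = 35.80 moles air


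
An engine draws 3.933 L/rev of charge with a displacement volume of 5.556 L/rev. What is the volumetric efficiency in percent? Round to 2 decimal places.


eta_v = (V_actual / V_disp) * 100
Ratio = 3.933 / 5.556 = 0.7079
eta_v = 0.7079 * 100 = 70.79%


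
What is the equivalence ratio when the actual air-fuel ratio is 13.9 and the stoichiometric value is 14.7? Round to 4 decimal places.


phi = AFR_stoich / AFR_actual
phi = 14.7 / 13.9 = 1.0576


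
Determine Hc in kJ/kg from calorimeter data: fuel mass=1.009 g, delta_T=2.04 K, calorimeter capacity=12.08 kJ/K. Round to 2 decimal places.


Hc = C_cal * delta_T / m_fuel
Q_released = 12.08 * 2.04 = 24.6432 kJ
m_fuel = 1.009 g = 1.009/1000 kg = 0.001009 kg
Hc = 24.6432 / 0.001009 = 24423.39 kJ/kg


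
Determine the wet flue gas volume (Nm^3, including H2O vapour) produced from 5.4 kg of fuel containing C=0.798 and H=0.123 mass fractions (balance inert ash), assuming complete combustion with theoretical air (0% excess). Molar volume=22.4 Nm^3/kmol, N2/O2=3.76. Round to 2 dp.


Per kg fuel: CO2 = (C/12 kmol)*22.4 = (0.798/12)*22.4 = 1.48960 Nm^3
Per kg fuel: H2O = (H/2 kmol)*22.4 = (0.123/2)*22.4 = 1.37760 Nm^3
O2 needed per kg fuel = C/12 + H/4 = 0.798/12 + 0.123/4 = 0.09725000 kmol
Per kg fuel: N2 = O2*3.76*22.4 = 0.09725000*3.76*22.4 = 8.19078 Nm^3
Total per kg = 1.48960 + 1.37760 + 8.19078 = 11.05798 Nm^3
Total = 11.05798 * 5.4 = 59.71 Nm^3


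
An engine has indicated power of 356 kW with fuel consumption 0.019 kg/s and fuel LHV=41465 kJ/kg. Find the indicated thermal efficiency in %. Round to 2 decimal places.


eta_ith = (IP / (mf * LHV)) * 100
Denominator = 0.019 * 41465 = 787.8350 kW
eta_ith = (356 / 787.8350) * 100 = 45.19%


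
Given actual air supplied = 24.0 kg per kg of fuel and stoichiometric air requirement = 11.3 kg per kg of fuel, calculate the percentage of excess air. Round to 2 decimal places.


Excess air = actual - stoichiometric = 24.0 - 11.3 = 12.70 kg/kg fuel
Excess air % = (excess / stoich) * 100 = (12.70 / 11.3) * 100 = 112.39%


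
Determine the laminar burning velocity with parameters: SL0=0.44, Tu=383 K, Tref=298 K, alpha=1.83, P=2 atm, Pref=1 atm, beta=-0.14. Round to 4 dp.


SL = SL0 * (Tu/Tref)^alpha * (P/Pref)^beta
T ratio = 383/298 = 1.28523490
(T ratio)^alpha = 1.28523490^1.83 = 1.582844
(P/Pref)^beta = 2^(-0.14) = 0.907519
SL = 0.44 * 1.582844 * 0.907519 = 0.6320 m/s


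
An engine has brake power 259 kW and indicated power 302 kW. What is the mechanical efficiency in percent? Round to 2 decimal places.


eta_mech = (BP / IP) * 100
Ratio = 259 / 302 = 0.8576
eta_mech = 0.8576 * 100 = 85.76%


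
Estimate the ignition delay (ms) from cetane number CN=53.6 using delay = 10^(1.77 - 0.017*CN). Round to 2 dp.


delay = 10^(1.77 - 0.017*CN)
Exponent = 1.77 - 0.017*53.6 = 0.8588
delay = 10^0.8588 = 7.22 ms


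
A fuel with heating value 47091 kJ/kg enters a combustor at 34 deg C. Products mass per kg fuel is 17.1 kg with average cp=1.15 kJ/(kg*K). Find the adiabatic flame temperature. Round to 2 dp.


T_ad = T_in + Hc / (m_p * cp)
Denominator = 17.1 * 1.15 = 19.6650
Temperature rise = 47091 / 19.6650 = 2394.66 K
T_ad = 34 + 2394.66 = 2428.66 deg C


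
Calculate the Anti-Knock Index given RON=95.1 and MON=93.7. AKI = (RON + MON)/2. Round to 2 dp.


AKI = (RON + MON) / 2
AKI = (95.1 + 93.7) / 2
AKI = 188.8 / 2 = 94.40


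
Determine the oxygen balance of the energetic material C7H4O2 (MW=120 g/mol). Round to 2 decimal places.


OB = -1600 * (2C + H/2 - O) / MW
Inner = 2*7 + 4/2 - 2 = 14.00
OB = -1600 * 14.00 / 120 = -186.67%


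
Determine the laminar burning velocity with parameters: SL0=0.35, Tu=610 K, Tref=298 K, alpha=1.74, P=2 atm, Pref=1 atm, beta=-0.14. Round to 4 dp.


SL = SL0 * (Tu/Tref)^alpha * (P/Pref)^beta
T ratio = 610/298 = 2.04697987
(T ratio)^alpha = 2.04697987^1.74 = 3.478064
(P/Pref)^beta = 2^(-0.14) = 0.907519
SL = 0.35 * 3.478064 * 0.907519 = 1.1047 m/s


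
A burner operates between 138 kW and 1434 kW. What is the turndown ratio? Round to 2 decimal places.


TDR = Q_max / Q_min
TDR = 1434 / 138 = 10.39


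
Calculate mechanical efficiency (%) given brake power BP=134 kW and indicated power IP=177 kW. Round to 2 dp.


eta_mech = (BP / IP) * 100
Ratio = 134 / 177 = 0.7571
eta_mech = 0.7571 * 100 = 75.71%


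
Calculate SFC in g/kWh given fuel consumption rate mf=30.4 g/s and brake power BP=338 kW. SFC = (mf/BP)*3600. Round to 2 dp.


SFC = (mf / BP) * 3600
Rate = 30.4 / 338 = 0.089941 g/(s*kW)
SFC = 0.089941 * 3600 = 323.79 g/kWh


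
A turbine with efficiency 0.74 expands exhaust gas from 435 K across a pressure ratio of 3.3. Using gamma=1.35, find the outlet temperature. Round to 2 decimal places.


T_out = T_in * (1 - eta * (1 - PR^(-(gamma-1)/gamma)))
Exponent = -(1.35-1)/1.35 = -0.25925926
PR^exp = 3.3^(-0.25925926) = 0.73378775
Factor = 1 - 0.74*(1 - 0.73378775) = 0.80300294
T_out = 435 * 0.80300294 = 349.31 K


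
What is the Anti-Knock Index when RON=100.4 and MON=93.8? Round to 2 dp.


AKI = (RON + MON) / 2
AKI = (100.4 + 93.8) / 2
AKI = 194.2 / 2 = 97.10


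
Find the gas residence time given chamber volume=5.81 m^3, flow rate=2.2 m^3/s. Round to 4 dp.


tau = V / Q_flow
tau = 5.81 / 2.2 = 2.6409 s


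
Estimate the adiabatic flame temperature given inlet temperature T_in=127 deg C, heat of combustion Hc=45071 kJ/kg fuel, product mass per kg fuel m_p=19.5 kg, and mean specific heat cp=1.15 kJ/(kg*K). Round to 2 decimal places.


T_ad = T_in + Hc / (m_p * cp)
Denominator = 19.5 * 1.15 = 22.4250
Temperature rise = 45071 / 22.4250 = 2009.86 K
T_ad = 127 + 2009.86 = 2136.86 deg C


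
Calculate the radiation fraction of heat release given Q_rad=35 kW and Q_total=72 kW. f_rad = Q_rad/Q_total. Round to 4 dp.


f_rad = Q_rad / Q_total
f_rad = 35 / 72 = 0.4861


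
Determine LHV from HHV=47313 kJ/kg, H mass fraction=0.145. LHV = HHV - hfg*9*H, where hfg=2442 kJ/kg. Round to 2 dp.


LHV = HHV - hfg * 9 * H
Water correction = 2442 * 9 * 0.145 = 3186.810 kJ/kg
LHV = 47313 - 3186.810 = 44126.19 kJ/kg


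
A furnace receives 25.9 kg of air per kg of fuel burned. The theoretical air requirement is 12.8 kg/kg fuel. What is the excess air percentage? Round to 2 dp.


Excess air = actual - stoichiometric = 25.9 - 12.8 = 13.10 kg/kg fuel
Excess air % = (excess / stoich) * 100 = (13.10 / 12.8) * 100 = 102.34%


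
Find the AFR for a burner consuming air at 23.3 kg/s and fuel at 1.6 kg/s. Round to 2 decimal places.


AFR = m_air / m_fuel
AFR = 23.3 / 1.6 = 14.56


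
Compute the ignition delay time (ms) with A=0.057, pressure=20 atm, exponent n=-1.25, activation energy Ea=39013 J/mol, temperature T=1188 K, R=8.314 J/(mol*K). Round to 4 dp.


tau = A * P^n * exp(Ea/(R*T))
P^n = 20^(-1.25) = 0.02364354
Ea/(R*T) = 39013/(8.314*1188) = 3.949871
exp(Ea/(R*T)) = 51.928656
tau = 0.057 * 0.02364354 * 51.928656 = 0.0700 ms


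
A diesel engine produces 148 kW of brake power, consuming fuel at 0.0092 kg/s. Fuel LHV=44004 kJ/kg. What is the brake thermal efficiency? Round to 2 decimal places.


eta_BTE = (BP / (mf * LHV)) * 100
Denominator = 0.0092 * 44004 = 404.8368 kW
eta_BTE = (148 / 404.8368) * 100 = 36.56%


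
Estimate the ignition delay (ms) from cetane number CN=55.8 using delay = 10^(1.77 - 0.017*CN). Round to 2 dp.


delay = 10^(1.77 - 0.017*CN)
Exponent = 1.77 - 0.017*55.8 = 0.8214
delay = 10^0.8214 = 6.63 ms


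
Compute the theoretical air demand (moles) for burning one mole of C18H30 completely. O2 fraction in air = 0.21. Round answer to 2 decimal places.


Balanced combustion: C18H30 + 25.5 O2 -> 18 CO2 + 15 H2O
O2 needed = C + H/4 = 18 + 30/4 = 25.50 moles
Air moles = O2 / 0.21 = 25.50 / 0.21 = 121.43 moles air


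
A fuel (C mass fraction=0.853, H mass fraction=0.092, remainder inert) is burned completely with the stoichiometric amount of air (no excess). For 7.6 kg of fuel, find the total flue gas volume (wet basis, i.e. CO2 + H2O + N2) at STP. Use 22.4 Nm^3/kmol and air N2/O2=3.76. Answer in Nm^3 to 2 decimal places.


Per kg fuel: CO2 = (C/12 kmol)*22.4 = (0.853/12)*22.4 = 1.59227 Nm^3
Per kg fuel: H2O = (H/2 kmol)*22.4 = (0.092/2)*22.4 = 1.03040 Nm^3
O2 needed per kg fuel = C/12 + H/4 = 0.853/12 + 0.092/4 = 0.09408333 kmol
Per kg fuel: N2 = O2*3.76*22.4 = 0.09408333*3.76*22.4 = 7.92407 Nm^3
Total per kg = 1.59227 + 1.03040 + 7.92407 = 10.54674 Nm^3
Total = 10.54674 * 7.6 = 80.16 Nm^3


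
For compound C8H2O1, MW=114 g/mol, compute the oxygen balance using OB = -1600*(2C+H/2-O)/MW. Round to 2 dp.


OB = -1600 * (2C + H/2 - O) / MW
Inner = 2*8 + 2/2 - 1 = 16.00
OB = -1600 * 16.00 / 114 = -224.56%


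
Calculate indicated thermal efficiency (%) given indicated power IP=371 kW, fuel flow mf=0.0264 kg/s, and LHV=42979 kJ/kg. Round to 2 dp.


eta_ith = (IP / (mf * LHV)) * 100
Denominator = 0.0264 * 42979 = 1134.6456 kW
eta_ith = (371 / 1134.6456) * 100 = 32.70%


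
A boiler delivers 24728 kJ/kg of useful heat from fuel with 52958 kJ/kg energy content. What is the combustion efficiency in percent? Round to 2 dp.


Efficiency = (Q_useful / Q_fuel) * 100
Efficiency = (24728 / 52958) * 100
Efficiency = 0.4669 * 100 = 46.69%


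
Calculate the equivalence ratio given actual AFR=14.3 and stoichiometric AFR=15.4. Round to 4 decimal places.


phi = AFR_stoich / AFR_actual
phi = 15.4 / 14.3 = 1.0769


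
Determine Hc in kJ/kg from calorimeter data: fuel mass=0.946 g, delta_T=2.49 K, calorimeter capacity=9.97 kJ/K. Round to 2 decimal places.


Hc = C_cal * delta_T / m_fuel
Q_released = 9.97 * 2.49 = 24.8253 kJ
m_fuel = 0.946 g = 0.946/1000 kg = 0.000946 kg
Hc = 24.8253 / 0.000946 = 26242.39 kJ/kg


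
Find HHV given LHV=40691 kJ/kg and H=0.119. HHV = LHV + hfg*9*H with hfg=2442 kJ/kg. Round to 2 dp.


HHV = LHV + hfg * 9 * H
Water addition = 2442 * 9 * 0.119 = 2615.382 kJ/kg
HHV = 40691 + 2615.382 = 43306.38 kJ/kg


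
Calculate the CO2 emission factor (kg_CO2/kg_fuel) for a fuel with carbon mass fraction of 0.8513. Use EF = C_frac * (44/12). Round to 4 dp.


EF = C_frac * (M_CO2 / M_C)
EF = 0.8513 * (44/12)
EF = 0.8513 * 3.666667 = 3.1214 kg_CO2/kg_fuel


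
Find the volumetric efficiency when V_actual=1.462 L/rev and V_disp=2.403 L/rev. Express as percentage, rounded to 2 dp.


eta_v = (V_actual / V_disp) * 100
Ratio = 1.462 / 2.403 = 0.6084
eta_v = 0.6084 * 100 = 60.84%
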